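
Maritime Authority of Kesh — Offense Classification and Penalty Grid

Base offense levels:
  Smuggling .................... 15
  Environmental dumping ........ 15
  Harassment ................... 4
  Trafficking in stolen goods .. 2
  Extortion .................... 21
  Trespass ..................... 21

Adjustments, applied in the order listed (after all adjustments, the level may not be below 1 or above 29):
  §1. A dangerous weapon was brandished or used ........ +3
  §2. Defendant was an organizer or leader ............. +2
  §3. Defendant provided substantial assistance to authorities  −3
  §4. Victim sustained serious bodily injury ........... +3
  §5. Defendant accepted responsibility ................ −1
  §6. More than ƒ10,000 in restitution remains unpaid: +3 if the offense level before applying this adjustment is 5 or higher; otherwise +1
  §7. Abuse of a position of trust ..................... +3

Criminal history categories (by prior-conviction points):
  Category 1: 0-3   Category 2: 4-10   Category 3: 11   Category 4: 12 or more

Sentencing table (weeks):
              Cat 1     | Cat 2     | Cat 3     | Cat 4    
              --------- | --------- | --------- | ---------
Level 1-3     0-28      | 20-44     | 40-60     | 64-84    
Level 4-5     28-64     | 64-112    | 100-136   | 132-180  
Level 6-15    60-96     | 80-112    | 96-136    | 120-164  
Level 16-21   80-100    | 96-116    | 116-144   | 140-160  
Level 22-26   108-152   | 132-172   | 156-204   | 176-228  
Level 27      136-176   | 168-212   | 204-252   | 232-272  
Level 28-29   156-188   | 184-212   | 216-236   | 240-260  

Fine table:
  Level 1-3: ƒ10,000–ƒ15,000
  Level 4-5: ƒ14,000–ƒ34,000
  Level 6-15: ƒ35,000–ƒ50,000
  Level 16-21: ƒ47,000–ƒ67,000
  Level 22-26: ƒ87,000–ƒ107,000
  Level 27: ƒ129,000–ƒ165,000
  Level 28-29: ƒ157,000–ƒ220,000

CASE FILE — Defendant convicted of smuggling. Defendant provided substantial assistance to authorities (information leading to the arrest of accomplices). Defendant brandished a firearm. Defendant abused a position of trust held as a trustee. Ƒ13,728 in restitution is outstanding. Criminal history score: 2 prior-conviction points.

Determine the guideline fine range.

Base offense level for smuggling: 15.
§1 applies: 15 + 3 = 18.
§2 does not apply.
§3 applies: 18 − 3 = 15.
§6 applies (level before this adjustment is 15 ≥ 5, so +3): 15 + 3 = 18.
§7 applies: 18 + 3 = 21.
Final offense level: 21.
Level 21 falls in the 16-21 band.
Fine table: Level 16-21 → ƒ47,000–ƒ67,000.

ƒ47,000–ƒ67,000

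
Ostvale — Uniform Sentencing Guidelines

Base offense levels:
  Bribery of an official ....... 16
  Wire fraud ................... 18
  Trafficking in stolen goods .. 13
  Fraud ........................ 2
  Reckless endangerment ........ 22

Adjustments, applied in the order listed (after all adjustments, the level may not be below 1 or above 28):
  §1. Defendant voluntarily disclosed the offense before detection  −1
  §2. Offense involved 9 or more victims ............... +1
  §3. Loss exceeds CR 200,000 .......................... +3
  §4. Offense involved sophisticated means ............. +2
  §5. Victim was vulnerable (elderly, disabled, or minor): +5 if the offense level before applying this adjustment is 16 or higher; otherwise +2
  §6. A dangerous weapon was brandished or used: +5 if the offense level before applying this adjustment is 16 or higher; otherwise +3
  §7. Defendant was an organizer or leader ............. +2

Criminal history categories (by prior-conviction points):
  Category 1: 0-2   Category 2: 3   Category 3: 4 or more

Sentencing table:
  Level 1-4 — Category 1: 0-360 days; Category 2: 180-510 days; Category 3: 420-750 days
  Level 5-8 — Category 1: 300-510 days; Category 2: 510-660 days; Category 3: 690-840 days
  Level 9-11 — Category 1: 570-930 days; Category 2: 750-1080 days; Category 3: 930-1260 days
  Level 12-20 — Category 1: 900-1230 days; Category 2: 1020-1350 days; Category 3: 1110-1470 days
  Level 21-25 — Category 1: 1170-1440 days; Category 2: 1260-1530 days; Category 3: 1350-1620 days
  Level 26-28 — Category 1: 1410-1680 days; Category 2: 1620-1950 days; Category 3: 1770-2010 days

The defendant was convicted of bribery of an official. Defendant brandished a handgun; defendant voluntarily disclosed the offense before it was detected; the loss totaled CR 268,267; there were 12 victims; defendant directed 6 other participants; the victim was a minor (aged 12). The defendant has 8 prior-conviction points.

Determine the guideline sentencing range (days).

1770-2010 days

Base offense level for bribery of an official: 16.
§1 applies: 16 − 1 = 15.
§2 applies: 15 + 1 = 16.
§3 applies: 16 + 3 = 19.
§4 does not apply.
§5 applies (level before this adjustment is 19 ≥ 16, so +5): 19 + 5 = 24.
§6 applies (level before this adjustment is 24 ≥ 16, so +5): 24 + 5 = 29.
§7 applies: 29 + 2 = 31.
Level 31 exceeds the maximum of 28; capped at 28.
Final offense level: 28.
Criminal history: 8 prior points → Category 3 (4+).
Level 28 falls in the 26-28 band.
Grid: Level 26-28 × Category 3 = 1770-2010 days.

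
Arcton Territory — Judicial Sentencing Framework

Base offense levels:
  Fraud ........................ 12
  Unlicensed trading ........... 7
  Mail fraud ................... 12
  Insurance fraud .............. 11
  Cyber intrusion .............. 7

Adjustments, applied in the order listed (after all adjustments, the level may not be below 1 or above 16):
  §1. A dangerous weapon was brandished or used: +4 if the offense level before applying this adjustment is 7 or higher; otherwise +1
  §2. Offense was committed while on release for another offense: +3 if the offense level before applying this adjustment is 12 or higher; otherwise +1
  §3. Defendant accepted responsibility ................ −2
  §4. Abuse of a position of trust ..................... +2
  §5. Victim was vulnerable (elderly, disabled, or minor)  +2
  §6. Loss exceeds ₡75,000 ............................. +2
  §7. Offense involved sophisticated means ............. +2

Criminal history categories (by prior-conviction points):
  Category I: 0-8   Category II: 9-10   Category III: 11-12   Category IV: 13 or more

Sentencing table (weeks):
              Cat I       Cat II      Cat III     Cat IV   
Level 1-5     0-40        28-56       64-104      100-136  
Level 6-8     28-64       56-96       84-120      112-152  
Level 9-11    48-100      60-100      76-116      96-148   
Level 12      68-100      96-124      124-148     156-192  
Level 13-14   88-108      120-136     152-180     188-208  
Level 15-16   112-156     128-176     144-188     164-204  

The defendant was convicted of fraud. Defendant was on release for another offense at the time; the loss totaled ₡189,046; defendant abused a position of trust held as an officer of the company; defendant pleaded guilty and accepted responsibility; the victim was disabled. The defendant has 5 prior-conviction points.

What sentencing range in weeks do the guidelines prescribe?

Base offense level for fraud: 12.
§2 applies (level before this adjustment is 12 ≥ 12, so +3): 12 + 3 = 15.
§3 applies: 15 − 2 = 13.
§4 applies: 13 + 2 = 15.
§5 applies: 15 + 2 = 17.
§6 applies: 17 + 2 = 19.
Level 19 exceeds the maximum of 16; capped at 16.
Final offense level: 16.
Criminal history: 5 prior points → Category I (0-8).
Level 16 falls in the 15-16 band.
Grid: Level 15-16 × Category I = 112-156 weeks.

112-156 weeks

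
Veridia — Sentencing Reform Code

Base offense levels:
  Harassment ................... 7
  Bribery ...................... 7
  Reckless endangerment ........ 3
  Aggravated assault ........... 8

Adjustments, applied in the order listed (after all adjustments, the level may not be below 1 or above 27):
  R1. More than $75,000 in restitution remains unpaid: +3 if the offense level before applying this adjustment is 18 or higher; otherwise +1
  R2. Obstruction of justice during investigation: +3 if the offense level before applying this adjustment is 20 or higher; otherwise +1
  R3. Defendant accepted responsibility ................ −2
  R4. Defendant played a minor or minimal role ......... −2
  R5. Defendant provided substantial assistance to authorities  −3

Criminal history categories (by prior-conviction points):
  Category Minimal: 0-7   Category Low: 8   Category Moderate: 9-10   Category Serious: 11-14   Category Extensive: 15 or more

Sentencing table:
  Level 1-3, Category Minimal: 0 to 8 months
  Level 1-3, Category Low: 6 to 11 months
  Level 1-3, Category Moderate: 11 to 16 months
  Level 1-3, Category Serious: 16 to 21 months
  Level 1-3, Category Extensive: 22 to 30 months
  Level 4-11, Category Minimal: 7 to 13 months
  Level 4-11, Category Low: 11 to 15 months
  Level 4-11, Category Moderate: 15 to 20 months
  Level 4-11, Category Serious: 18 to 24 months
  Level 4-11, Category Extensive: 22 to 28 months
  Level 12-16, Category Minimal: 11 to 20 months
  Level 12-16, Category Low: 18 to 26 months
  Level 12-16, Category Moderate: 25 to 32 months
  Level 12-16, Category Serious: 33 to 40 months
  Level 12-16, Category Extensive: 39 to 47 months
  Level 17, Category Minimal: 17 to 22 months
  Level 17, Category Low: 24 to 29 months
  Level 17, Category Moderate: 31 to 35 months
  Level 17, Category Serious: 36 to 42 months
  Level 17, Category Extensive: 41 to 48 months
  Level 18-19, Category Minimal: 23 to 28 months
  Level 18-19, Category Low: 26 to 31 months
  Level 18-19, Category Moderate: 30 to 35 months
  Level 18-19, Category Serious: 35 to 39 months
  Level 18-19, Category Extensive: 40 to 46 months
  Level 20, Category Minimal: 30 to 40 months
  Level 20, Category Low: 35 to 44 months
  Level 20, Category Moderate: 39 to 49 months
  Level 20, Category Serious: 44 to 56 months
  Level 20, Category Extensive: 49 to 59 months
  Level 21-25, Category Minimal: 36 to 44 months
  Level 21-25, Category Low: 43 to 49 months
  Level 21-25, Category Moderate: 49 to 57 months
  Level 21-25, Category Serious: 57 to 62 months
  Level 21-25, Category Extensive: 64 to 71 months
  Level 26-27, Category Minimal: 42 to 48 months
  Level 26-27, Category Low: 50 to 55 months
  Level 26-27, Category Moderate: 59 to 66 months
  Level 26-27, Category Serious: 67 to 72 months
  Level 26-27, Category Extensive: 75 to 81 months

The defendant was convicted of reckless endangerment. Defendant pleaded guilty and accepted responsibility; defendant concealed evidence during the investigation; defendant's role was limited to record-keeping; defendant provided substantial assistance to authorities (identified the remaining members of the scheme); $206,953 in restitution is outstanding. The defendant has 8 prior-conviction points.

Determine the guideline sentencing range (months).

Base offense level for reckless endangerment: 3.
R1 applies (level before this adjustment is 3 < 18, so +1): 3 + 1 = 4.
R2 applies (level before this adjustment is 4 < 20, so +1): 4 + 1 = 5.
R3 applies: 5 − 2 = 3.
R4 applies: 3 − 2 = 1.
R5 applies: 1 − 3 = -2.
Level -2 is below the minimum of 1; floored at 1.
Final offense level: 1.
Criminal history: 8 prior points → Category Low (8).
Level 1 falls in the 1-3 band.
Grid: Level 1-3 × Category Low = 6-11 months.

6-11 months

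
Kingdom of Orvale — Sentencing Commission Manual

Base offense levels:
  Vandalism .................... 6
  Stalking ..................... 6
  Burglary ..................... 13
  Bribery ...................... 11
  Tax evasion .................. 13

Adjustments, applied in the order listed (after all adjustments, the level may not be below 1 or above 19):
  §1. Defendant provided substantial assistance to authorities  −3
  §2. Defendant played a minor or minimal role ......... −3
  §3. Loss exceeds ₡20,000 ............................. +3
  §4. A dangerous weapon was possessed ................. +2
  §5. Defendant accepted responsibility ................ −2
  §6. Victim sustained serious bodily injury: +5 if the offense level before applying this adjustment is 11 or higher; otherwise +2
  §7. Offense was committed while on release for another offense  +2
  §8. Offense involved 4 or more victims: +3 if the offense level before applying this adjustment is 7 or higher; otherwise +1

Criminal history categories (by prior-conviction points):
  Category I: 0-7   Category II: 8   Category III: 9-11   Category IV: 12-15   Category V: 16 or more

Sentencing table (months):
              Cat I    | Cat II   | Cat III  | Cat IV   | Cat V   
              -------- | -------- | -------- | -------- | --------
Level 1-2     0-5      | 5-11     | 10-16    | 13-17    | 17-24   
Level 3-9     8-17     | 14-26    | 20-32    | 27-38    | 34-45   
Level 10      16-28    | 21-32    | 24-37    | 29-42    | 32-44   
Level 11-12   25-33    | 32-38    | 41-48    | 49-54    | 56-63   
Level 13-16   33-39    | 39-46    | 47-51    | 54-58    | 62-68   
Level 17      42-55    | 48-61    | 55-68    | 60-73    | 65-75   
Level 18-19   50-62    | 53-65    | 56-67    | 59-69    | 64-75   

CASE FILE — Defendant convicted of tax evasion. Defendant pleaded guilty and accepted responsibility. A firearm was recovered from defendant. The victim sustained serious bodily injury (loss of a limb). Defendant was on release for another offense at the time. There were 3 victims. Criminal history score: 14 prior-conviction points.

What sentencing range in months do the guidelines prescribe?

Base offense level for tax evasion: 13.
§1 does not apply.
§4 applies: 13 + 2 = 15.
§5 applies: 15 − 2 = 13.
§6 applies (level before this adjustment is 13 ≥ 11, so +5): 13 + 5 = 18.
§7 applies: 18 + 2 = 20.
§8 does not apply.
Level 20 exceeds the maximum of 19; capped at 19.
Final offense level: 19.
Criminal history: 14 prior points → Category IV (12-15).
Level 19 falls in the 18-19 band.
Grid: Level 18-19 × Category IV = 59-69 months.

59-69 months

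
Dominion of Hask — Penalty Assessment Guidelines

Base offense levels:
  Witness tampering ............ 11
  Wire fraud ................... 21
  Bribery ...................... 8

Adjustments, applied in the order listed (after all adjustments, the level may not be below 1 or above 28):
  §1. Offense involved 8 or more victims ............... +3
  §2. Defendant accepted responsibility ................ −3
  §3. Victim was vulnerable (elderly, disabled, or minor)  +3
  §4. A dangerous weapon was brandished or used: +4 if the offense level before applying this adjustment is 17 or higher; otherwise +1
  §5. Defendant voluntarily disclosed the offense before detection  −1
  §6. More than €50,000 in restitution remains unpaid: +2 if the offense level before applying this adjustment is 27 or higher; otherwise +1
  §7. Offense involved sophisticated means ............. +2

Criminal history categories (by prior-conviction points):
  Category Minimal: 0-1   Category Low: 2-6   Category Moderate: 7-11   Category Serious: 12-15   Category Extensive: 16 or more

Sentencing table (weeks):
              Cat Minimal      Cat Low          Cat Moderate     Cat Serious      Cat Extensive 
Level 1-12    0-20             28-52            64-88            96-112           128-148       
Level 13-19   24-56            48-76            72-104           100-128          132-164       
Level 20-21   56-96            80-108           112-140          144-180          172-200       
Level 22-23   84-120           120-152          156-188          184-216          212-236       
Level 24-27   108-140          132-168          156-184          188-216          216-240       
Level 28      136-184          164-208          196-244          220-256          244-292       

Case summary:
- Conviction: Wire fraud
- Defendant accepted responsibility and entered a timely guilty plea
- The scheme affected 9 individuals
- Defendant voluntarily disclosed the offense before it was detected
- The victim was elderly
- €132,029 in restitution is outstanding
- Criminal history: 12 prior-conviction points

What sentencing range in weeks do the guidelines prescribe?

Base offense level for wire fraud: 21.
§1 applies: 21 + 3 = 24.
§2 applies: 24 − 3 = 21.
§3 applies: 21 + 3 = 24.
§5 applies: 24 − 1 = 23.
§6 applies (level before this adjustment is 23 < 27, so +1): 23 + 1 = 24.
Final offense level: 24.
Criminal history: 12 prior points → Category Serious (12-15).
Level 24 falls in the 24-27 band.
Grid: Level 24-27 × Category Serious = 188-216 weeks.

188-216 weeks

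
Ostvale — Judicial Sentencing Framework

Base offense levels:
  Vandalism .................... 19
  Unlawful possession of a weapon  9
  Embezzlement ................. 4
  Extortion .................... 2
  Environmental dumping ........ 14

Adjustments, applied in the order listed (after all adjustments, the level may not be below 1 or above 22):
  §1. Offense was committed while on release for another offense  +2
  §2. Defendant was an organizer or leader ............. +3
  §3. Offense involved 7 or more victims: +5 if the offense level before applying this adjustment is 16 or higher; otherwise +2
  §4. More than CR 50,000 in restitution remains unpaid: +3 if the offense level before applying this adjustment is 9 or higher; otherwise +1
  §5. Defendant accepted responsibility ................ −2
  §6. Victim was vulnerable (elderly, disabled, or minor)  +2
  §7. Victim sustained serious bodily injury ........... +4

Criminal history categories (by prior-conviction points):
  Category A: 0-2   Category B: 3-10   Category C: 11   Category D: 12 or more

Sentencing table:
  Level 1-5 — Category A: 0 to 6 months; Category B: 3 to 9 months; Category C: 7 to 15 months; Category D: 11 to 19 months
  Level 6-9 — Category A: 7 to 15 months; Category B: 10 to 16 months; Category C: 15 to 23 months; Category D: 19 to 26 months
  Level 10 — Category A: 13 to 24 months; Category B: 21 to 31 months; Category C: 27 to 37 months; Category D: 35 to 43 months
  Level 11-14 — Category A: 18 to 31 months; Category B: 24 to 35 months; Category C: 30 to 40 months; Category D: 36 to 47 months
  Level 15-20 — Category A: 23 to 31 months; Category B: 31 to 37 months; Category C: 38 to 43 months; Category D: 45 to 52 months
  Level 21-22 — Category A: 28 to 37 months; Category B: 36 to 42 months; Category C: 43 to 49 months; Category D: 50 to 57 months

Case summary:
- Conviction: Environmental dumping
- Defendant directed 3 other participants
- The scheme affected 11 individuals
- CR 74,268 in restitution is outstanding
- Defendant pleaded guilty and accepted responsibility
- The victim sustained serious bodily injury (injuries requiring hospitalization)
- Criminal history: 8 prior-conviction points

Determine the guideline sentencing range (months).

Base offense level for environmental dumping: 14.
§2 applies: 14 + 3 = 17.
§3 applies (level before this adjustment is 17 ≥ 16, so +5): 17 + 5 = 22.
§4 applies (level before this adjustment is 22 ≥ 9, so +3): 22 + 3 = 25.
§5 applies: 25 − 2 = 23.
§7 applies: 23 + 4 = 27.
Level 27 exceeds the maximum of 22; capped at 22.
Final offense level: 22.
Criminal history: 8 prior points → Category B (3-10).
Level 22 falls in the 21-22 band.
Grid: Level 21-22 × Category B = 36-42 months.

36-42 months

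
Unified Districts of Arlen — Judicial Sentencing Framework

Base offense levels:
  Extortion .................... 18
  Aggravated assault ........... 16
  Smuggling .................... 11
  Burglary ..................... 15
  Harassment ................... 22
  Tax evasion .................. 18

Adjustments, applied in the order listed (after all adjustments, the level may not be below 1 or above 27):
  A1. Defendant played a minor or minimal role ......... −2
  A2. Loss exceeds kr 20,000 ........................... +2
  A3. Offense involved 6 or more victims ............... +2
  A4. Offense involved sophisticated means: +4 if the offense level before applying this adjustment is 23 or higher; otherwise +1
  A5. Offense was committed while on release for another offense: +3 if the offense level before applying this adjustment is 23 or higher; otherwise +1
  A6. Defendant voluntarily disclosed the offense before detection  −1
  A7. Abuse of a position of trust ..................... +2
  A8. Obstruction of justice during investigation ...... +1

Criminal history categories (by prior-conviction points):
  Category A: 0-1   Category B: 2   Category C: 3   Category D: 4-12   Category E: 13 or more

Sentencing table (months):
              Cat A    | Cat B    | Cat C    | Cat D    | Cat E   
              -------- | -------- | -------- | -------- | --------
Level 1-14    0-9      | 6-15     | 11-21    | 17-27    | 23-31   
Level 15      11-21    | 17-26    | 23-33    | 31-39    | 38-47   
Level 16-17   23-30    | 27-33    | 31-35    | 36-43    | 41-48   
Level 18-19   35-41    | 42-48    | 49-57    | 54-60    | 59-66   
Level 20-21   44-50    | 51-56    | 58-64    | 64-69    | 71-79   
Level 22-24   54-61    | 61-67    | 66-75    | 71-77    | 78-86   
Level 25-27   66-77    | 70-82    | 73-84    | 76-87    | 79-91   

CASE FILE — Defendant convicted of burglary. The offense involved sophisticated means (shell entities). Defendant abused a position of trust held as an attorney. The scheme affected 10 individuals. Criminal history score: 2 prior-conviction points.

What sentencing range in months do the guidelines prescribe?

51-56 months

Base offense level for burglary: 15.
A1 does not apply.
A3 applies: 15 + 2 = 17.
A4 applies (level before this adjustment is 17 < 23, so +1): 17 + 1 = 18.
A5 does not apply.
A7 applies: 18 + 2 = 20.
Final offense level: 20.
Criminal history: 2 prior points → Category B (2).
Level 20 falls in the 20-21 band.
Grid: Level 20-21 × Category B = 51-56 months.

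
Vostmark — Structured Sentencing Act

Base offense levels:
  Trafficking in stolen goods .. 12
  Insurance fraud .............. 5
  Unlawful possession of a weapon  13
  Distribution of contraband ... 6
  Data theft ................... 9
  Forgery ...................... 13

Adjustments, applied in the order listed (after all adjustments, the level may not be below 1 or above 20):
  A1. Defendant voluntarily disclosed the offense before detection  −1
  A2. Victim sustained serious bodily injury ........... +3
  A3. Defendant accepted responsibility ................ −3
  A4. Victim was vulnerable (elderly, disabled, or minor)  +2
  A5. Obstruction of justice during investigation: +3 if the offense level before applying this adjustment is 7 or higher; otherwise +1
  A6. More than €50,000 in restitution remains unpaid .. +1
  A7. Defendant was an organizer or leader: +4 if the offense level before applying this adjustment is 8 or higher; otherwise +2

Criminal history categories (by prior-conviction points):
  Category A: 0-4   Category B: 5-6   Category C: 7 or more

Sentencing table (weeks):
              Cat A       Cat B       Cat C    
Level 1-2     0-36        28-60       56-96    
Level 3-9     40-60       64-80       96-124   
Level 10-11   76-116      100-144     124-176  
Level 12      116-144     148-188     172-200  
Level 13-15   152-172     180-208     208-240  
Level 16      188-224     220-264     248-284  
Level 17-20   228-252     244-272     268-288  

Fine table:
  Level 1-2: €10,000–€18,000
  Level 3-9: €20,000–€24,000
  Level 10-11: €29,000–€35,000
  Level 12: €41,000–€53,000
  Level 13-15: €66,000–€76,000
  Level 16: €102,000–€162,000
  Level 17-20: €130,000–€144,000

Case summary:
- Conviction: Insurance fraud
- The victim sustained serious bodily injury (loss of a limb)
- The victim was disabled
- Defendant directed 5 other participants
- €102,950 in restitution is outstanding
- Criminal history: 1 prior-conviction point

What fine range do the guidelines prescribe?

Base offense level for insurance fraud: 5.
A2 applies: 5 + 3 = 8.
A4 applies: 8 + 2 = 10.
A6 applies: 10 + 1 = 11.
A7 applies (level before this adjustment is 11 ≥ 8, so +4): 11 + 4 = 15.
Final offense level: 15.
Level 15 falls in the 13-15 band.
Fine table: Level 13-15 → €66,000–€76,000.

€66,000–€76,000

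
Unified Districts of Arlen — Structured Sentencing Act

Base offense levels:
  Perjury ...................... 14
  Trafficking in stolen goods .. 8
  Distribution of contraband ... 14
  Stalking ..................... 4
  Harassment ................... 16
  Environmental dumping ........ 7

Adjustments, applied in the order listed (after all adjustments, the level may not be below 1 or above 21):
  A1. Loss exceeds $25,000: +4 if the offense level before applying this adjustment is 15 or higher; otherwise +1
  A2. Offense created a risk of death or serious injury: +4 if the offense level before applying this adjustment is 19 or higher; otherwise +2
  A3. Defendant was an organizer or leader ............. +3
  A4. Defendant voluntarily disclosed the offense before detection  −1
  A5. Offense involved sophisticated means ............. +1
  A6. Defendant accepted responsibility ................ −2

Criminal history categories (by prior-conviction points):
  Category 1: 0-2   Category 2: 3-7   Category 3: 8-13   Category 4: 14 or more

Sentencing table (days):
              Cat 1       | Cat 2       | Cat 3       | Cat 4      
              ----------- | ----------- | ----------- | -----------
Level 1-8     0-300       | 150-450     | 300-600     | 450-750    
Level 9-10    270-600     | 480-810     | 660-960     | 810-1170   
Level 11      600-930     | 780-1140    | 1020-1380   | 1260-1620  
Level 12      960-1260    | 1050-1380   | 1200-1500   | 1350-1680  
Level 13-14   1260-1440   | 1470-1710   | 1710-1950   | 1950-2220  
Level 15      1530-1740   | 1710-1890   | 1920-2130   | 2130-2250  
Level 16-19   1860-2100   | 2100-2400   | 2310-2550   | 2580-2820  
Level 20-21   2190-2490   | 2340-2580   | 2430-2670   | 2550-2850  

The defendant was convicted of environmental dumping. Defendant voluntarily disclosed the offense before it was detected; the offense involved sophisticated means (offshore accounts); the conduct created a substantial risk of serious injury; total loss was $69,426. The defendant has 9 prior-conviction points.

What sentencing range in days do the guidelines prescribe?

Base offense level for environmental dumping: 7.
A1 applies (level before this adjustment is 7 < 15, so +1): 7 + 1 = 8.
A2 applies (level before this adjustment is 8 < 19, so +2): 8 + 2 = 10.
A4 applies: 10 − 1 = 9.
A5 applies: 9 + 1 = 10.
A6 does not apply.
Final offense level: 10.
Criminal history: 9 prior points → Category 3 (8-13).
Level 10 falls in the 9-10 band.
Grid: Level 9-10 × Category 3 = 660-960 days.

660-960 days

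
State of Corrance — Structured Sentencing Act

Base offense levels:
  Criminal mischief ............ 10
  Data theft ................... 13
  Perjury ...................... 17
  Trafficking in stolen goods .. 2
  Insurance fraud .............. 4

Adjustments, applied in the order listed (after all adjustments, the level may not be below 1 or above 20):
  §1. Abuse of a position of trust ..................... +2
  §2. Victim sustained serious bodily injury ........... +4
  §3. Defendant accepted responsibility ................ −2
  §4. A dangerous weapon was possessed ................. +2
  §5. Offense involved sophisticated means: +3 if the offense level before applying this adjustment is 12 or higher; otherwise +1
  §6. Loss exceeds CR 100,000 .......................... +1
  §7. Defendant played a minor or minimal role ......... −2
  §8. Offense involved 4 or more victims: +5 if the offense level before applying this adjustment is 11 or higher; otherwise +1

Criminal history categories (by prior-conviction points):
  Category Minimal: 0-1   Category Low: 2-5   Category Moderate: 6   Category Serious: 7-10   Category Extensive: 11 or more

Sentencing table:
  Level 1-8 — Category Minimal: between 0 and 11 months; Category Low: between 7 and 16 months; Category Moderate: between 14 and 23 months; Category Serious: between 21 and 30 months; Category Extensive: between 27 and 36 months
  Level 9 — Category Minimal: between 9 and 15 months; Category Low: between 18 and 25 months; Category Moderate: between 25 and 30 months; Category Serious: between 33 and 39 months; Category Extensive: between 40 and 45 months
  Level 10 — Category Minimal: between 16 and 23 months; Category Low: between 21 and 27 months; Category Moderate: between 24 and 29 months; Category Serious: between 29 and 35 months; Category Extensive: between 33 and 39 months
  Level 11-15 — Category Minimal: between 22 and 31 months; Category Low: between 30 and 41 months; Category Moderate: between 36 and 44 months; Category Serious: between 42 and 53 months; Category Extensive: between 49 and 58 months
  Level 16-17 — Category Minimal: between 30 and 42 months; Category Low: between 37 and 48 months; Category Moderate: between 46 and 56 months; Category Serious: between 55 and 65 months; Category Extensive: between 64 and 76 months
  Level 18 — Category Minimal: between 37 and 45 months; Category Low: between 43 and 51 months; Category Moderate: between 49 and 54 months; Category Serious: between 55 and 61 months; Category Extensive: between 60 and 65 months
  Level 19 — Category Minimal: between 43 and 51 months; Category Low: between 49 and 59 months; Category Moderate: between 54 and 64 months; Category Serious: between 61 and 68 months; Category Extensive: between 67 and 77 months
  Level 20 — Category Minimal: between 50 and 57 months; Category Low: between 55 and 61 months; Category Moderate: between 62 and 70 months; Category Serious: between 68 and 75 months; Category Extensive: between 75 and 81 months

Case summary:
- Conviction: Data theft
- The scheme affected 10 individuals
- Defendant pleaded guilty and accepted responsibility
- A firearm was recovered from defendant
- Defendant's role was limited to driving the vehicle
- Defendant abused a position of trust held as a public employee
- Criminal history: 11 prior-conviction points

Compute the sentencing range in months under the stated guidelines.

60-65 months

Base offense level for data theft: 13.
§1 applies: 13 + 2 = 15.
§3 applies: 15 − 2 = 13.
§4 applies: 13 + 2 = 15.
§5 does not apply.
§7 applies: 15 − 2 = 13.
§8 applies (level before this adjustment is 13 ≥ 11, so +5): 13 + 5 = 18.
Final offense level: 18.
Criminal history: 11 prior points → Category Extensive (11+).
Level 18 falls in the 18 band.
Grid: Level 18 × Category Extensive = 60-65 months.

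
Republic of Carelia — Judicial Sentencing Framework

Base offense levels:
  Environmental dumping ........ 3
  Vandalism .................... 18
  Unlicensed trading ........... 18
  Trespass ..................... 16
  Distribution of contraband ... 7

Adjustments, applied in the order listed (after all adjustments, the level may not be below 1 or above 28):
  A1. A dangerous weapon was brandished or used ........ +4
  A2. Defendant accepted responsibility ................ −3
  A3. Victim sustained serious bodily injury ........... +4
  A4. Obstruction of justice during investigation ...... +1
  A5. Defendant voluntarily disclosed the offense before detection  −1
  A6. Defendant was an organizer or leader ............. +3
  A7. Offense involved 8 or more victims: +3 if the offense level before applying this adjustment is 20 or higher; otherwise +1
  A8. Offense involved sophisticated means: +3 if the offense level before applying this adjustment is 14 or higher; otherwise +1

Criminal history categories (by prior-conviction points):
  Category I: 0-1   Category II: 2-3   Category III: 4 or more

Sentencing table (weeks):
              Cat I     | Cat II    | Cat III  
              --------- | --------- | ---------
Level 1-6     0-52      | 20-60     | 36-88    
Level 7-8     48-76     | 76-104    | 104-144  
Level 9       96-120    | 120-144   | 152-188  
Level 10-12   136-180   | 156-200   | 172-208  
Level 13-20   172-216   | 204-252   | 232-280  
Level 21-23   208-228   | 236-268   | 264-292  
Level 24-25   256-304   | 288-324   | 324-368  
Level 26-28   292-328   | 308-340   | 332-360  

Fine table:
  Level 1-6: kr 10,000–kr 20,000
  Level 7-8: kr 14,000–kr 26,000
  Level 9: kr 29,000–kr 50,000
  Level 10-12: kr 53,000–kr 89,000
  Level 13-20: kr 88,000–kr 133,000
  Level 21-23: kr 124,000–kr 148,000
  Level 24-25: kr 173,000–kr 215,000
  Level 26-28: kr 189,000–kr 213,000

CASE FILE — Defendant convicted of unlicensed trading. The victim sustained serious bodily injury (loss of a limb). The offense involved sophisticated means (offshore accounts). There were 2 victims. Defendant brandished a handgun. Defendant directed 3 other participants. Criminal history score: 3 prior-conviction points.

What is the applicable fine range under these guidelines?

kr 189,000–kr 213,000

Base offense level for unlicensed trading: 18.
A1 applies: 18 + 4 = 22.
A3 applies: 22 + 4 = 26.
A4 does not apply.
A5 does not apply.
A6 applies: 26 + 3 = 29.
A7 does not apply.
A8 applies (level before this adjustment is 29 ≥ 14, so +3): 29 + 3 = 32.
Level 32 exceeds the maximum of 28; capped at 28.
Final offense level: 28.
Level 28 falls in the 26-28 band.
Fine table: Level 26-28 → kr 189,000–kr 213,000.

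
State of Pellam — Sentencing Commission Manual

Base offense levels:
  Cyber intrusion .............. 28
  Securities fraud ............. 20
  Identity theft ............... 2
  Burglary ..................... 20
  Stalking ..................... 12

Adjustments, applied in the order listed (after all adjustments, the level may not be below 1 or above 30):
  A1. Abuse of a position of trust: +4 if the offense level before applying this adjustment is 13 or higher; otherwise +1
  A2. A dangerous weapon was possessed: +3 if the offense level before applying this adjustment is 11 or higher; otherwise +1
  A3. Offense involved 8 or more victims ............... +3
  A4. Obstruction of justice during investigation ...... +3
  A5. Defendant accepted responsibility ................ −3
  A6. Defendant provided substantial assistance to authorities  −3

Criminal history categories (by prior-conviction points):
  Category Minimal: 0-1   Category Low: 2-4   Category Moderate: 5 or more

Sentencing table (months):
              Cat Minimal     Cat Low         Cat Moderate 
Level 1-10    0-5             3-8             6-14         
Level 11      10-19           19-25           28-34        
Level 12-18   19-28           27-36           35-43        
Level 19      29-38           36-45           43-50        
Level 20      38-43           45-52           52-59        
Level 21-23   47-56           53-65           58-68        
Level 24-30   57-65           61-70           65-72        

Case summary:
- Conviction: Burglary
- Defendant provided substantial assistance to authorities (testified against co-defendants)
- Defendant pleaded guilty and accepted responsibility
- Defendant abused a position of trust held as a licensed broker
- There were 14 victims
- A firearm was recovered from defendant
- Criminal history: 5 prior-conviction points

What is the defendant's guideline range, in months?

65-72 months

Base offense level for burglary: 20.
A1 applies (level before this adjustment is 20 ≥ 13, so +4): 20 + 4 = 24.
A2 applies (level before this adjustment is 24 ≥ 11, so +3): 24 + 3 = 27.
A3 applies: 27 + 3 = 30.
A5 applies: 30 − 3 = 27.
A6 applies: 27 − 3 = 24.
Final offense level: 24.
Criminal history: 5 prior points → Category Moderate (5+).
Level 24 falls in the 24-30 band.
Grid: Level 24-30 × Category Moderate = 65-72 months.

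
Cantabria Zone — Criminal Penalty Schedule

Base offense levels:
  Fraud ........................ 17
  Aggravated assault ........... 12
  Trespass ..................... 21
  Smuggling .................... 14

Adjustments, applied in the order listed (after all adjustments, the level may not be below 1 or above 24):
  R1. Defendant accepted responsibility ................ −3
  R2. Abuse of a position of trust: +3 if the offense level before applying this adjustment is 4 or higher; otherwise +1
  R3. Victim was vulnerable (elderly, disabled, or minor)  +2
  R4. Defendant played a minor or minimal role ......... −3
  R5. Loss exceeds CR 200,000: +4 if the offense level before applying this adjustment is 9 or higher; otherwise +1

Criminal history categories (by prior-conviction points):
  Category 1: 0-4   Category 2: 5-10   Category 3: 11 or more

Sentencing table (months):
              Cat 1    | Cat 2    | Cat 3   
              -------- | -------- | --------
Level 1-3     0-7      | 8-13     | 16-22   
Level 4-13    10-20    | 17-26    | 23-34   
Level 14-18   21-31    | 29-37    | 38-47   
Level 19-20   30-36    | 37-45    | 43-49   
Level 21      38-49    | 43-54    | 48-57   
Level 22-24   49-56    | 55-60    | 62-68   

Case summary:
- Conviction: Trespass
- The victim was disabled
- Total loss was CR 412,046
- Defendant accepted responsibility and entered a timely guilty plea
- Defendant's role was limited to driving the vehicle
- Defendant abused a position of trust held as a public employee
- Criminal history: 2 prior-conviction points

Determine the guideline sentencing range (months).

Base offense level for trespass: 21.
R1 applies: 21 − 3 = 18.
R2 applies (level before this adjustment is 18 ≥ 4, so +3): 18 + 3 = 21.
R3 applies: 21 + 2 = 23.
R4 applies: 23 − 3 = 20.
R5 applies (level before this adjustment is 20 ≥ 9, so +4): 20 + 4 = 24.
Final offense level: 24.
Criminal history: 2 prior points → Category 1 (0-4).
Level 24 falls in the 22-24 band.
Grid: Level 22-24 × Category 1 = 49-56 months.

49-56 months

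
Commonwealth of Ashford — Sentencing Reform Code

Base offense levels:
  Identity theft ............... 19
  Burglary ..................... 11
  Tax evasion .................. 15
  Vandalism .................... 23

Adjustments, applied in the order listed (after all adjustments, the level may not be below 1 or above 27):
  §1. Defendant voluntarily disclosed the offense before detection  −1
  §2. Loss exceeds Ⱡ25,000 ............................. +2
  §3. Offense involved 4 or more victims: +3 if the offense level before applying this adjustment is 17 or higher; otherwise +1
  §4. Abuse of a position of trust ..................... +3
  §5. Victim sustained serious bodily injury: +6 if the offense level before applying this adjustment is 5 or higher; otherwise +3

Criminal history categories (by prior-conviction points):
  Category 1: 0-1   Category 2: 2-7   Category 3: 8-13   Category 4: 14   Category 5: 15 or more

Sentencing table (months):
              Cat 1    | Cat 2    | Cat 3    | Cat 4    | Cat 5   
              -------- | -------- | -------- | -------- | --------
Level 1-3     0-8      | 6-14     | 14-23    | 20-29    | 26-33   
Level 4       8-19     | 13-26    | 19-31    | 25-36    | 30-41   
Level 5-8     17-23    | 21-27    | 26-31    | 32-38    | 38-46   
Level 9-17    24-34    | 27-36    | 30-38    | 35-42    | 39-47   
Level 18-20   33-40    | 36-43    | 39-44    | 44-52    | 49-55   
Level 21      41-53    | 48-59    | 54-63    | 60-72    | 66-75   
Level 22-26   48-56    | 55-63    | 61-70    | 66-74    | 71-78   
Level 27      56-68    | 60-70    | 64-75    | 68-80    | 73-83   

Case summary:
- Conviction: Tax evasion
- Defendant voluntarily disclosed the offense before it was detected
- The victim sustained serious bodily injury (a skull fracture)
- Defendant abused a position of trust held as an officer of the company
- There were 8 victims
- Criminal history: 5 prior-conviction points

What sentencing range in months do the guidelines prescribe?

55-63 months

Base offense level for tax evasion: 15.
§1 applies: 15 − 1 = 14.
§2 does not apply.
§3 applies (level before this adjustment is 14 < 17, so +1): 14 + 1 = 15.
§4 applies: 15 + 3 = 18.
§5 applies (level before this adjustment is 18 ≥ 5, so +6): 18 + 6 = 24.
Final offense level: 24.
Criminal history: 5 prior points → Category 2 (2-7).
Level 24 falls in the 22-26 band.
Grid: Level 22-26 × Category 2 = 55-63 months.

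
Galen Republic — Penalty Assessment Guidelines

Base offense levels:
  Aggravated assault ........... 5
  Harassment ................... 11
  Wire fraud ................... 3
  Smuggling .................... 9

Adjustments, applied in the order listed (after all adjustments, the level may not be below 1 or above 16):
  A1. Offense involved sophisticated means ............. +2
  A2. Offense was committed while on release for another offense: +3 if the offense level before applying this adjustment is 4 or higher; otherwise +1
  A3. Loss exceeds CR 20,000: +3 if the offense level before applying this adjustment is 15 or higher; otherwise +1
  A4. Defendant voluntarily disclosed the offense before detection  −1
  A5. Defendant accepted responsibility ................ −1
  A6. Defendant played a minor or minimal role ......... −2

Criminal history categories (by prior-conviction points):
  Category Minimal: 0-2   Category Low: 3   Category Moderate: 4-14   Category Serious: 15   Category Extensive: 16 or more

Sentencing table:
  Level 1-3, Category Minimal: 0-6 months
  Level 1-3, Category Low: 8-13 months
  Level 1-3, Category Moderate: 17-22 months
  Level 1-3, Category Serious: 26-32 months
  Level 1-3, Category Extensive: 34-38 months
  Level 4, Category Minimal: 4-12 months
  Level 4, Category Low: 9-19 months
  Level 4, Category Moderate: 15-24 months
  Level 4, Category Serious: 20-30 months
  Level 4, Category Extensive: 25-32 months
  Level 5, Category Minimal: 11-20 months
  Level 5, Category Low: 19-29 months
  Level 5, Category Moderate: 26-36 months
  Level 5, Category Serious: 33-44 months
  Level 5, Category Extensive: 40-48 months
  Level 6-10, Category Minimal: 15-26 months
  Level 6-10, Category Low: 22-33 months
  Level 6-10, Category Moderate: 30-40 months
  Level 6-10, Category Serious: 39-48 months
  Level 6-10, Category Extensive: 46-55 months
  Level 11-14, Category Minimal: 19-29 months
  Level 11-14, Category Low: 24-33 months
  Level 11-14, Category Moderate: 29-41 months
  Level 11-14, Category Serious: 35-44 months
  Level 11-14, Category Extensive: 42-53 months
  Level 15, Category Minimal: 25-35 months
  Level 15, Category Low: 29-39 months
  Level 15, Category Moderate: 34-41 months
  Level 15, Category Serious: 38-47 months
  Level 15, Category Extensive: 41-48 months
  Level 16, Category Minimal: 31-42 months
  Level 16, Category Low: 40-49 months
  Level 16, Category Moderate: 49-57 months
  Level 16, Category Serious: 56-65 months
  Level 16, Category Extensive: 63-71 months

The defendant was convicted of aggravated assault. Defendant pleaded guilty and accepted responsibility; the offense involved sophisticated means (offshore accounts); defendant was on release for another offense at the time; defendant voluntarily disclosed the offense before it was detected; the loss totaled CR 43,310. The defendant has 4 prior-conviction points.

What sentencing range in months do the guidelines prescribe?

Base offense level for aggravated assault: 5.
A1 applies: 5 + 2 = 7.
A2 applies (level before this adjustment is 7 ≥ 4, so +3): 7 + 3 = 10.
A3 applies (level before this adjustment is 10 < 15, so +1): 10 + 1 = 11.
A4 applies: 11 − 1 = 10.
A5 applies: 10 − 1 = 9.
A6 does not apply.
Final offense level: 9.
Criminal history: 4 prior points → Category Moderate (4-14).
Level 9 falls in the 6-10 band.
Grid: Level 6-10 × Category Moderate = 30-40 months.

30-40 months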